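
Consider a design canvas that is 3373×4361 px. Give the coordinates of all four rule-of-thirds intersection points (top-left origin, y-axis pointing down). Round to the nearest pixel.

(1124, 1454), (2249, 1454), (1124, 2907), (2249, 2907)

One third of 3373 is 1124.33; one third of 4361 is 1453.67.
Vertical third lines at x = 1124 and x = 2249; horizontal third lines at y = 1454 and y = 2907.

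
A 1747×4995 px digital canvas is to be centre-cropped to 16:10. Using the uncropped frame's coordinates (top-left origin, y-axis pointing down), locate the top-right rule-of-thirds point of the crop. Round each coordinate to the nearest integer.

x = 1165 px, y = 2316 px

1747/4995 < 16/10, so the 16:10 crop keeps the full width 1747 and trims height to 1747 × 10/16 = 1091.88 px.
Top offset = (4995 − 1091.88)/2 = 1951.56 px; left offset = 0.
Top-right is two-thirds across and one-third down within the crop:
x = 0.00 + 2 × 1747.00/3 ≈ 1165; y = 1951.56 + 1 × 1091.88/3 ≈ 2316.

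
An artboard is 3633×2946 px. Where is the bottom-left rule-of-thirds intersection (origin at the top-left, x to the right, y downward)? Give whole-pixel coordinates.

The bottom-left point sits one-third of the way across and two-thirds of the way down.
x = 1 × 3633/3 ≈ 1211; y = 2 × 2946/3 ≈ 1964.

(1211, 1964)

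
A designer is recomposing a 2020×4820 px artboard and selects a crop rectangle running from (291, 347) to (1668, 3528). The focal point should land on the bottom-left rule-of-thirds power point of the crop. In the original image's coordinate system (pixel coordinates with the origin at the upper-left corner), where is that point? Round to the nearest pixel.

x = 750 px, y = 2468 px

Crop width = 1668 − 291 = 1377 px; one third is 459.00 px.
Crop height = 3528 − 347 = 3181 px; one third is 1060.33 px.
The bottom-left point is one-third across and two-thirds down within the crop:
x = 291 + 1 × 459.00 ≈ 750; y = 347 + 2 × 1060.33 ≈ 2468.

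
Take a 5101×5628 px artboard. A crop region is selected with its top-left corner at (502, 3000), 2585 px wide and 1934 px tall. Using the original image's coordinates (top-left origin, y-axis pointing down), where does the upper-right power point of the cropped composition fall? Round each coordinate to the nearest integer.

(2225, 3645)

One third of the crop width 2585 is 861.67 px.
One third of the crop height 1934 is 644.67 px.
The upper-right point is two-thirds across and one-third down within the crop:
x = 502 + 2 × 861.67 ≈ 2225; y = 3000 + 1 × 644.67 ≈ 3645.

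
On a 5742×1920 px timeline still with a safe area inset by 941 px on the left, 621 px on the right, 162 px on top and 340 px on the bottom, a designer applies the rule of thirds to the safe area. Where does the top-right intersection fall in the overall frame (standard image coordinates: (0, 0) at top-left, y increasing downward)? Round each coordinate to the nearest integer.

x = 3728 px, y = 635 px

Content width = 5742 − 941 − 621 = 4180 px; content height = 1920 − 162 − 340 = 1418 px.
Top-right is two-thirds across and one-third down within the safe area.
x = 941 + 2 × 4180/3 = 941 + 2786.67 ≈ 3728
y = 162 + 1 × 1418/3 = 162 + 472.67 ≈ 635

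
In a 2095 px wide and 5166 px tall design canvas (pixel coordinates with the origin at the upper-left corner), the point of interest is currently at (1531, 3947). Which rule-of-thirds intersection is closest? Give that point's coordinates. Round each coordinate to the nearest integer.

x = 1397 px, y = 3444 px

Third lines: x ∈ {698, 1397}, y ∈ {1722, 3444}.
1531 is closer to x = 1397; 3947 is closer to y = 3444.
So the nearest intersection is the lower-right power point.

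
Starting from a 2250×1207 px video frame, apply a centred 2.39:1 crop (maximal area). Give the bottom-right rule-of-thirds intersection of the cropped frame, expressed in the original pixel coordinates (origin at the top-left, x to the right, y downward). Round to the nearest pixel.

2250/1207 < 2.39/1, so the 2.39:1 crop keeps the full width 2250 and trims height to 2250 × 1/2.39 = 941.42 px.
Top offset = (1207 − 941.42)/2 = 132.79 px; left offset = 0.
Bottom-right is two-thirds across and two-thirds down within the crop:
x = 0.00 + 2 × 2250.00/3 ≈ 1500; y = 132.79 + 2 × 941.42/3 ≈ 760.

x = 1500 px, y = 760 px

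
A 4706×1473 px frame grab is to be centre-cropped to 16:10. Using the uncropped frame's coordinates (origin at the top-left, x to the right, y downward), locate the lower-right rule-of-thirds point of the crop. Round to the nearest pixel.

4706/1473 > 16/10, so the 16:10 crop keeps the full height 1473 and trims width to 1473 × 16/10 = 2356.80 px.
Left offset = (4706 − 2356.80)/2 = 1174.60 px; top offset = 0.
Lower-right is two-thirds across and two-thirds down within the crop:
x = 1174.60 + 2 × 2356.80/3 ≈ 2746; y = 0.00 + 2 × 1473.00/3 ≈ 982.

(2746, 982)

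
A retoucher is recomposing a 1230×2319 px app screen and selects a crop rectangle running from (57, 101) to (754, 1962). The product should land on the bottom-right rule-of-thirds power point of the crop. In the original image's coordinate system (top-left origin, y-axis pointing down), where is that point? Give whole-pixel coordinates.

(522, 1342)

Crop width = 754 − 57 = 697 px; one third is 232.33 px.
Crop height = 1962 − 101 = 1861 px; one third is 620.33 px.
The bottom-right point is two-thirds across and two-thirds down within the crop:
x = 57 + 2 × 232.33 ≈ 522; y = 101 + 2 × 620.33 ≈ 1342.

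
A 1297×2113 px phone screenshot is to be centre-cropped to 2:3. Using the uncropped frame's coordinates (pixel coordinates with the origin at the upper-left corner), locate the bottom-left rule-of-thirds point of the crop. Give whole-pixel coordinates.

1297/2113 < 2/3, so the 2:3 crop keeps the full width 1297 and trims height to 1297 × 3/2 = 1945.50 px.
Top offset = (2113 − 1945.50)/2 = 83.75 px; left offset = 0.
Bottom-left is one-third across and two-thirds down within the crop:
x = 0.00 + 1 × 1297.00/3 ≈ 432; y = 83.75 + 2 × 1945.50/3 ≈ 1381.

(432, 1381)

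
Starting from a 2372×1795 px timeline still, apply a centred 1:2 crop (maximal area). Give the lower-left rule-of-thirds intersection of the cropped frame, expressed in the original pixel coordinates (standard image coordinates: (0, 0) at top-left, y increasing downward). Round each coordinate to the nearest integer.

x = 1036 px, y = 1197 px

2372/1795 > 1/2, so the 1:2 crop keeps the full height 1795 and trims width to 1795 × 1/2 = 897.50 px.
Left offset = (2372 − 897.50)/2 = 737.25 px; top offset = 0.
Lower-left is one-third across and two-thirds down within the crop:
x = 737.25 + 1 × 897.50/3 ≈ 1036; y = 0.00 + 2 × 1795.00/3 ≈ 1197.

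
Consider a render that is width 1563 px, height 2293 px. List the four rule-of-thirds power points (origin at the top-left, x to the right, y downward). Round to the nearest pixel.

One third of 1563 is 521; one third of 2293 is 764.33.
Vertical third lines at x = 521 and x = 1042; horizontal third lines at y = 764 and y = 1529.

(521, 764), (1042, 764), (521, 1529), (1042, 1529)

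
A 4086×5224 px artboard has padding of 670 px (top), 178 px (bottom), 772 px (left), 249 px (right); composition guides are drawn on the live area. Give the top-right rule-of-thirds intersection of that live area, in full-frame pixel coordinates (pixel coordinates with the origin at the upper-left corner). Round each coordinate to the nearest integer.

x = 2815 px, y = 2129 px

Content width = 4086 − 772 − 249 = 3065 px; content height = 5224 − 670 − 178 = 4376 px.
Top-right is two-thirds across and one-third down within the live area.
x = 772 + 2 × 3065/3 = 772 + 2043.33 ≈ 2815
y = 670 + 1 × 4376/3 = 670 + 1458.67 ≈ 2129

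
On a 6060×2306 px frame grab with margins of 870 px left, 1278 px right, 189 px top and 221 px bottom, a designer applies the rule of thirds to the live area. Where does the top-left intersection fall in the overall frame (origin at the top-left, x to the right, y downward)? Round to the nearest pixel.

(2174, 821)

Content width = 6060 − 870 − 1278 = 3912 px; content height = 2306 − 189 − 221 = 1896 px.
Top-left is one-third across and one-third down within the live area.
x = 870 + 1 × 3912/3 = 870 + 1304.00 ≈ 2174
y = 189 + 1 × 1896/3 = 189 + 632.00 ≈ 821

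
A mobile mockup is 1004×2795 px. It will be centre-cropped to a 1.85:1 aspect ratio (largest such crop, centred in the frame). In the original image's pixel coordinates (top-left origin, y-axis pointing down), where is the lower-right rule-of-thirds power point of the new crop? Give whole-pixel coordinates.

1004/2795 < 1.85/1, so the 1.85:1 crop keeps the full width 1004 and trims height to 1004 × 1/1.85 = 542.70 px.
Top offset = (2795 − 542.70)/2 = 1126.15 px; left offset = 0.
Lower-right is two-thirds across and two-thirds down within the crop:
x = 0.00 + 2 × 1004.00/3 ≈ 669; y = 1126.15 + 2 × 542.70/3 ≈ 1488.

x = 669 px, y = 1488 px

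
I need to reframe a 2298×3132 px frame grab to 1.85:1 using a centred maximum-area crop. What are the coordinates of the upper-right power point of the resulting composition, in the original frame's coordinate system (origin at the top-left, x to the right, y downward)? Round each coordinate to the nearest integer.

2298/3132 < 1.85/1, so the 1.85:1 crop keeps the full width 2298 and trims height to 2298 × 1/1.85 = 1242.16 px.
Top offset = (3132 − 1242.16)/2 = 944.92 px; left offset = 0.
Upper-right is two-thirds across and one-third down within the crop:
x = 0.00 + 2 × 2298.00/3 ≈ 1532; y = 944.92 + 1 × 1242.16/3 ≈ 1359.

(1532, 1359)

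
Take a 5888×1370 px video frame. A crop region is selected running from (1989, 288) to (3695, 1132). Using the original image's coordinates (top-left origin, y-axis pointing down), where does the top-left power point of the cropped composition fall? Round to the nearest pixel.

Crop width = 3695 − 1989 = 1706 px; one third is 568.67 px.
Crop height = 1132 − 288 = 844 px; one third is 281.33 px.
The top-left point is one-third across and one-third down within the crop:
x = 1989 + 1 × 568.67 ≈ 2558; y = 288 + 1 × 281.33 ≈ 569.

(2558, 569)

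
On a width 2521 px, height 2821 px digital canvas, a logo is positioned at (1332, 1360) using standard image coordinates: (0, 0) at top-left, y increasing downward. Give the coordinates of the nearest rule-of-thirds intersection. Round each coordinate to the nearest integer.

Third lines: x ∈ {840, 1681}, y ∈ {940, 1881}.
1332 is closer to x = 1681; 1360 is closer to y = 940.
So the nearest intersection is the upper-right power point.

x = 1681 px, y = 940 px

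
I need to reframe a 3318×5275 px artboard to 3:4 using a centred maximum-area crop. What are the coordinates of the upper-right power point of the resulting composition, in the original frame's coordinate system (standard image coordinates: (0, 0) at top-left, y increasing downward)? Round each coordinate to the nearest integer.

3318/5275 < 3/4, so the 3:4 crop keeps the full width 3318 and trims height to 3318 × 4/3 = 4424.00 px.
Top offset = (5275 − 4424.00)/2 = 425.50 px; left offset = 0.
Upper-right is two-thirds across and one-third down within the crop:
x = 0.00 + 2 × 3318.00/3 ≈ 2212; y = 425.50 + 1 × 4424.00/3 ≈ 1900.

x = 2212 px, y = 1900 px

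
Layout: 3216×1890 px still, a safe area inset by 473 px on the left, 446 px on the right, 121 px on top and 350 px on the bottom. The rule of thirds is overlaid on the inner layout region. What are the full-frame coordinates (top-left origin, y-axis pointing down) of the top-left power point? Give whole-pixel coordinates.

(1239, 594)

Content width = 3216 − 473 − 446 = 2297 px; content height = 1890 − 121 − 350 = 1419 px.
Top-left is one-third across and one-third down within the inner layout region.
x = 473 + 1 × 2297/3 = 473 + 765.67 ≈ 1239
y = 121 + 1 × 1419/3 = 121 + 473.00 ≈ 594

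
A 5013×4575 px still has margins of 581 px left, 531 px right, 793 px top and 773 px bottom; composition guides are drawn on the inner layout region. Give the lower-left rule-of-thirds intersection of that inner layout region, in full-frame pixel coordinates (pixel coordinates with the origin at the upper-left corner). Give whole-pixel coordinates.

Content width = 5013 − 581 − 531 = 3901 px; content height = 4575 − 793 − 773 = 3009 px.
Lower-left is one-third across and two-thirds down within the inner layout region.
x = 581 + 1 × 3901/3 = 581 + 1300.33 ≈ 1881
y = 793 + 2 × 3009/3 = 793 + 2006.00 ≈ 2799

x = 1881 px, y = 2799 px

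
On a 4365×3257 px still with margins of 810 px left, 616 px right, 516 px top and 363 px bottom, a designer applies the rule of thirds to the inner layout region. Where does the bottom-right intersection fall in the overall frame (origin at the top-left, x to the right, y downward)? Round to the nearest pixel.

Content width = 4365 − 810 − 616 = 2939 px; content height = 3257 − 516 − 363 = 2378 px.
Bottom-right is two-thirds across and two-thirds down within the inner layout region.
x = 810 + 2 × 2939/3 = 810 + 1959.33 ≈ 2769
y = 516 + 2 × 2378/3 = 516 + 1585.33 ≈ 2101

(2769, 2101)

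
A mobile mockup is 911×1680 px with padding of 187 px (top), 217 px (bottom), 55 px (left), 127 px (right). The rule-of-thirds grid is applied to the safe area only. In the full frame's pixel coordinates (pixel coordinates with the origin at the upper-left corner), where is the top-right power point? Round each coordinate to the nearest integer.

Content width = 911 − 55 − 127 = 729 px; content height = 1680 − 187 − 217 = 1276 px.
Top-right is two-thirds across and one-third down within the safe area.
x = 55 + 2 × 729/3 = 55 + 486.00 ≈ 541
y = 187 + 1 × 1276/3 = 187 + 425.33 ≈ 612

(541, 612)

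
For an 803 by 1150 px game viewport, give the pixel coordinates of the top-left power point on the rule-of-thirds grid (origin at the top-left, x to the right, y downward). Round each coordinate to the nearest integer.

The top-left point sits one-third of the way across and one-third of the way down.
x = 1 × 803/3 ≈ 268; y = 1 × 1150/3 ≈ 383.

x = 268 px, y = 383 px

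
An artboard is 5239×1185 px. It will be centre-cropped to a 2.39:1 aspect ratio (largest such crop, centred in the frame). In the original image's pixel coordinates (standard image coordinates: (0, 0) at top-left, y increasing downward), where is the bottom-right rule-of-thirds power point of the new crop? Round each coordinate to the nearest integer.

5239/1185 > 2.39/1, so the 2.39:1 crop keeps the full height 1185 and trims width to 1185 × 2.39/1 = 2832.15 px.
Left offset = (5239 − 2832.15)/2 = 1203.42 px; top offset = 0.
Bottom-right is two-thirds across and two-thirds down within the crop:
x = 1203.42 + 2 × 2832.15/3 ≈ 3092; y = 0.00 + 2 × 1185.00/3 ≈ 790.

(3092, 790)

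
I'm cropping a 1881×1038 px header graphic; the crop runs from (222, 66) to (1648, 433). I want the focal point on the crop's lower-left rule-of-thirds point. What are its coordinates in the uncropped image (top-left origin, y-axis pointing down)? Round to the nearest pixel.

Crop width = 1648 − 222 = 1426 px; one third is 475.33 px.
Crop height = 433 − 66 = 367 px; one third is 122.33 px.
The lower-left point is one-third across and two-thirds down within the crop:
x = 222 + 1 × 475.33 ≈ 697; y = 66 + 2 × 122.33 ≈ 311.

(697, 311)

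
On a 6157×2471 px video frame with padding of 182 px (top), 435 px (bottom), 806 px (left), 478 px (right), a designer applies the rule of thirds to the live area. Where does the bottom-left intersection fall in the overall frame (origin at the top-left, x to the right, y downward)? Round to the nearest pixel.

Content width = 6157 − 806 − 478 = 4873 px; content height = 2471 − 182 − 435 = 1854 px.
Bottom-left is one-third across and two-thirds down within the live area.
x = 806 + 1 × 4873/3 = 806 + 1624.33 ≈ 2430
y = 182 + 2 × 1854/3 = 182 + 1236.00 ≈ 1418

(2430, 1418)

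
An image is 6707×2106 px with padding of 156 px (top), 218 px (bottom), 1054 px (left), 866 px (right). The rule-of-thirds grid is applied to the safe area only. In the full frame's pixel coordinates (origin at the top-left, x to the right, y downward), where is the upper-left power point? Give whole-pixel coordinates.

x = 2650 px, y = 733 px

Content width = 6707 − 1054 − 866 = 4787 px; content height = 2106 − 156 − 218 = 1732 px.
Upper-left is one-third across and one-third down within the safe area.
x = 1054 + 1 × 4787/3 = 1054 + 1595.67 ≈ 2650
y = 156 + 1 × 1732/3 = 156 + 577.33 ≈ 733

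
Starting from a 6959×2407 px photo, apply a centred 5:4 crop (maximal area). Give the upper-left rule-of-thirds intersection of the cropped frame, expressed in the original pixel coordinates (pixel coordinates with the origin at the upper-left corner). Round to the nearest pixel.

(2978, 802)

6959/2407 > 5/4, so the 5:4 crop keeps the full height 2407 and trims width to 2407 × 5/4 = 3008.75 px.
Left offset = (6959 − 3008.75)/2 = 1975.12 px; top offset = 0.
Upper-left is one-third across and one-third down within the crop:
x = 1975.12 + 1 × 3008.75/3 ≈ 2978; y = 0.00 + 1 × 2407.00/3 ≈ 802.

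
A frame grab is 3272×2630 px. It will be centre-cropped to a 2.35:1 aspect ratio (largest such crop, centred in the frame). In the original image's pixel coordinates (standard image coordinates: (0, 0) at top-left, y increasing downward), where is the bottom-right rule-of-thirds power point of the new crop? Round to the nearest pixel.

x = 2181 px, y = 1547 px

3272/2630 < 2.35/1, so the 2.35:1 crop keeps the full width 3272 and trims height to 3272 × 1/2.35 = 1392.34 px.
Top offset = (2630 − 1392.34)/2 = 618.83 px; left offset = 0.
Bottom-right is two-thirds across and two-thirds down within the crop:
x = 0.00 + 2 × 3272.00/3 ≈ 2181; y = 618.83 + 2 × 1392.34/3 ≈ 1547.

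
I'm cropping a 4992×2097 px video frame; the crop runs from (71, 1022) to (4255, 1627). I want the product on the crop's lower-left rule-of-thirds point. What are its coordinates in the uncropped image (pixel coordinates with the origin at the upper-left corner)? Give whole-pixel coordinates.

Crop width = 4255 − 71 = 4184 px; one third is 1394.67 px.
Crop height = 1627 − 1022 = 605 px; one third is 201.67 px.
The lower-left point is one-third across and two-thirds down within the crop:
x = 71 + 1 × 1394.67 ≈ 1466; y = 1022 + 2 × 201.67 ≈ 1425.

(1466, 1425)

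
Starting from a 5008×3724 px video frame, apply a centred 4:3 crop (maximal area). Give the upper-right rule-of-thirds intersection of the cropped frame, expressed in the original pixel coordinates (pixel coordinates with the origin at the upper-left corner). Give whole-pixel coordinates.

x = 3332 px, y = 1241 px

5008/3724 > 4/3, so the 4:3 crop keeps the full height 3724 and trims width to 3724 × 4/3 = 4965.33 px.
Left offset = (5008 − 4965.33)/2 = 21.33 px; top offset = 0.
Upper-right is two-thirds across and one-third down within the crop:
x = 21.33 + 2 × 4965.33/3 ≈ 3332; y = 0.00 + 1 × 3724.00/3 ≈ 1241.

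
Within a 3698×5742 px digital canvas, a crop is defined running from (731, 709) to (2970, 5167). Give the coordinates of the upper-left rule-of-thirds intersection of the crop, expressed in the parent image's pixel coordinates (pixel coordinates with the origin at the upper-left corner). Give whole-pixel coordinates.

Crop width = 2970 − 731 = 2239 px; one third is 746.33 px.
Crop height = 5167 − 709 = 4458 px; one third is 1486.00 px.
The upper-left point is one-third across and one-third down within the crop:
x = 731 + 1 × 746.33 ≈ 1477; y = 709 + 1 × 1486.00 ≈ 2195.

(1477, 2195)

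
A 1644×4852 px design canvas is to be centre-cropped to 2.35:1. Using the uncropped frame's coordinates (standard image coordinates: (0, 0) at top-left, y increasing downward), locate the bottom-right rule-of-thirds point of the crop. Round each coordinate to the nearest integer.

1644/4852 < 2.35/1, so the 2.35:1 crop keeps the full width 1644 and trims height to 1644 × 1/2.35 = 699.57 px.
Top offset = (4852 − 699.57)/2 = 2076.21 px; left offset = 0.
Bottom-right is two-thirds across and two-thirds down within the crop:
x = 0.00 + 2 × 1644.00/3 ≈ 1096; y = 2076.21 + 2 × 699.57/3 ≈ 2543.

(1096, 2543)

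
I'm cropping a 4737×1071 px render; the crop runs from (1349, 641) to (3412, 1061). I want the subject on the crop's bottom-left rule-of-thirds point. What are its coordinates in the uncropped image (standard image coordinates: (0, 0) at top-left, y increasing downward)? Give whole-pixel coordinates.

Crop width = 3412 − 1349 = 2063 px; one third is 687.67 px.
Crop height = 1061 − 641 = 420 px; one third is 140.00 px.
The bottom-left point is one-third across and two-thirds down within the crop:
x = 1349 + 1 × 687.67 ≈ 2037; y = 641 + 2 × 140.00 ≈ 921.

(2037, 921)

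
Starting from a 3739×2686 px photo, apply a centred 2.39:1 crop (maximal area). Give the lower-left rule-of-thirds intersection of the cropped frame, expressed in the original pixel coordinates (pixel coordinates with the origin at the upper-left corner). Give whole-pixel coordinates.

(1246, 1604)

3739/2686 < 2.39/1, so the 2.39:1 crop keeps the full width 3739 and trims height to 3739 × 1/2.39 = 1564.44 px.
Top offset = (2686 − 1564.44)/2 = 560.78 px; left offset = 0.
Lower-left is one-third across and two-thirds down within the crop:
x = 0.00 + 1 × 3739.00/3 ≈ 1246; y = 560.78 + 2 × 1564.44/3 ≈ 1604.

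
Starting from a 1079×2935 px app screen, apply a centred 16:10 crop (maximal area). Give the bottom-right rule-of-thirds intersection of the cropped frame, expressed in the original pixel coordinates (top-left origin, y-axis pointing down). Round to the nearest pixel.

1079/2935 < 16/10, so the 16:10 crop keeps the full width 1079 and trims height to 1079 × 10/16 = 674.38 px.
Top offset = (2935 − 674.38)/2 = 1130.31 px; left offset = 0.
Bottom-right is two-thirds across and two-thirds down within the crop:
x = 0.00 + 2 × 1079.00/3 ≈ 719; y = 1130.31 + 2 × 674.38/3 ≈ 1580.

x = 719 px, y = 1580 px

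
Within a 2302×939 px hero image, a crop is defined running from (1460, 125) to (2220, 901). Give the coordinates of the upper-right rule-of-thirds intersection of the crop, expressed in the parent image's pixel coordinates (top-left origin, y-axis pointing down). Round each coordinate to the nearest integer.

(1967, 384)

Crop width = 2220 − 1460 = 760 px; one third is 253.33 px.
Crop height = 901 − 125 = 776 px; one third is 258.67 px.
The upper-right point is two-thirds across and one-third down within the crop:
x = 1460 + 2 × 253.33 ≈ 1967; y = 125 + 1 × 258.67 ≈ 384.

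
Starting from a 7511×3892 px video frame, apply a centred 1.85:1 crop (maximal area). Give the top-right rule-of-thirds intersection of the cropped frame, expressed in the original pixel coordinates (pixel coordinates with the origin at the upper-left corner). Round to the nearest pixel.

x = 4956 px, y = 1297 px

7511/3892 > 1.85/1, so the 1.85:1 crop keeps the full height 3892 and trims width to 3892 × 1.85/1 = 7200.20 px.
Left offset = (7511 − 7200.20)/2 = 155.40 px; top offset = 0.
Top-right is two-thirds across and one-third down within the crop:
x = 155.40 + 2 × 7200.20/3 ≈ 4956; y = 0.00 + 1 × 3892.00/3 ≈ 1297.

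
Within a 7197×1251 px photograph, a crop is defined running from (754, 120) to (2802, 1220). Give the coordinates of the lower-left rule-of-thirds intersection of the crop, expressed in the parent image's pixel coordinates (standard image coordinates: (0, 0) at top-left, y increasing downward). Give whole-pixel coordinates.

x = 1437 px, y = 853 px

Crop width = 2802 − 754 = 2048 px; one third is 682.67 px.
Crop height = 1220 − 120 = 1100 px; one third is 366.67 px.
The lower-left point is one-third across and two-thirds down within the crop:
x = 754 + 1 × 682.67 ≈ 1437; y = 120 + 2 × 366.67 ≈ 853.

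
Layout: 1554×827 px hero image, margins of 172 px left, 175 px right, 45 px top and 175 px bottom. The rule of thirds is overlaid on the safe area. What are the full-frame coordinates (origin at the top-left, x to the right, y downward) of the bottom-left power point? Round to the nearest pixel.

Content width = 1554 − 172 − 175 = 1207 px; content height = 827 − 45 − 175 = 607 px.
Bottom-left is one-third across and two-thirds down within the safe area.
x = 172 + 1 × 1207/3 = 172 + 402.33 ≈ 574
y = 45 + 2 × 607/3 = 45 + 404.67 ≈ 450

(574, 450)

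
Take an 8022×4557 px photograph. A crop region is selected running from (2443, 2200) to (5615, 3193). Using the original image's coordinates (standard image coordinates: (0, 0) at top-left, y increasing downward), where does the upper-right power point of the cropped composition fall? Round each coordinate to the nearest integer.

(4558, 2531)

Crop width = 5615 − 2443 = 3172 px; one third is 1057.33 px.
Crop height = 3193 − 2200 = 993 px; one third is 331.00 px.
The upper-right point is two-thirds across and one-third down within the crop:
x = 2443 + 2 × 1057.33 ≈ 4558; y = 2200 + 1 × 331.00 ≈ 2531.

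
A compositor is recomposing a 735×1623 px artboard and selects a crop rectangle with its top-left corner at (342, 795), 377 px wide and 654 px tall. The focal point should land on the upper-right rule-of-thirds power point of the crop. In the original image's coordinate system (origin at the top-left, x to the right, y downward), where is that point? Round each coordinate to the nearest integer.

One third of the crop width 377 is 125.67 px.
One third of the crop height 654 is 218.00 px.
The upper-right point is two-thirds across and one-third down within the crop:
x = 342 + 2 × 125.67 ≈ 593; y = 795 + 1 × 218.00 ≈ 1013.

x = 593 px, y = 1013 px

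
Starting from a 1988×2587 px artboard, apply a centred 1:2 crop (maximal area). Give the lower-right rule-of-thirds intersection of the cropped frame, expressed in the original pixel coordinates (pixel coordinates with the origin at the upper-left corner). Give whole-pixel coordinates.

(1210, 1725)

1988/2587 > 1/2, so the 1:2 crop keeps the full height 2587 and trims width to 2587 × 1/2 = 1293.50 px.
Left offset = (1988 − 1293.50)/2 = 347.25 px; top offset = 0.
Lower-right is two-thirds across and two-thirds down within the crop:
x = 347.25 + 2 × 1293.50/3 ≈ 1210; y = 0.00 + 2 × 2587.00/3 ≈ 1725.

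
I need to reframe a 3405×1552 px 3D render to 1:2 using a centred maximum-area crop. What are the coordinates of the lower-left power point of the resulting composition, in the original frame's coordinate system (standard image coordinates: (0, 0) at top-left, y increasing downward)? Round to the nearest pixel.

x = 1573 px, y = 1035 px

3405/1552 > 1/2, so the 1:2 crop keeps the full height 1552 and trims width to 1552 × 1/2 = 776.00 px.
Left offset = (3405 − 776.00)/2 = 1314.50 px; top offset = 0.
Lower-left is one-third across and two-thirds down within the crop:
x = 1314.50 + 1 × 776.00/3 ≈ 1573; y = 0.00 + 2 × 1552.00/3 ≈ 1035.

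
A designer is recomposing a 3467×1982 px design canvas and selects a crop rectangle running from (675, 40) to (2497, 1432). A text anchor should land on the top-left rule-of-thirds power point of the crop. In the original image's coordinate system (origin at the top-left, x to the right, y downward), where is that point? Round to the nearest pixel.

Crop width = 2497 − 675 = 1822 px; one third is 607.33 px.
Crop height = 1432 − 40 = 1392 px; one third is 464.00 px.
The top-left point is one-third across and one-third down within the crop:
x = 675 + 1 × 607.33 ≈ 1282; y = 40 + 1 × 464.00 ≈ 504.

(1282, 504)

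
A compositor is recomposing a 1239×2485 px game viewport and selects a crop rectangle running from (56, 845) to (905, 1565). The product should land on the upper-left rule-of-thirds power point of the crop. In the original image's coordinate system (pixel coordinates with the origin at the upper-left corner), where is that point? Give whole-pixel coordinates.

(339, 1085)

Crop width = 905 − 56 = 849 px; one third is 283.00 px.
Crop height = 1565 − 845 = 720 px; one third is 240.00 px.
The upper-left point is one-third across and one-third down within the crop:
x = 56 + 1 × 283.00 ≈ 339; y = 845 + 1 × 240.00 ≈ 1085.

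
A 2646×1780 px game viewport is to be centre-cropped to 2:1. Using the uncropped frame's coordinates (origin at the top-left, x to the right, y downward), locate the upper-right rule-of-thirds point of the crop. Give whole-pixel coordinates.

2646/1780 < 2/1, so the 2:1 crop keeps the full width 2646 and trims height to 2646 × 1/2 = 1323.00 px.
Top offset = (1780 − 1323.00)/2 = 228.50 px; left offset = 0.
Upper-right is two-thirds across and one-third down within the crop:
x = 0.00 + 2 × 2646.00/3 ≈ 1764; y = 228.50 + 1 × 1323.00/3 ≈ 670.

(1764, 670)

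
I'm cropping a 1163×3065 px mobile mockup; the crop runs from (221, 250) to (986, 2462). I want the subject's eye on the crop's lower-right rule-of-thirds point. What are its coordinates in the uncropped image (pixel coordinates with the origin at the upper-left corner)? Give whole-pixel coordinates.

x = 731 px, y = 1725 px

Crop width = 986 − 221 = 765 px; one third is 255.00 px.
Crop height = 2462 − 250 = 2212 px; one third is 737.33 px.
The lower-right point is two-thirds across and two-thirds down within the crop:
x = 221 + 2 × 255.00 ≈ 731; y = 250 + 2 × 737.33 ≈ 1725.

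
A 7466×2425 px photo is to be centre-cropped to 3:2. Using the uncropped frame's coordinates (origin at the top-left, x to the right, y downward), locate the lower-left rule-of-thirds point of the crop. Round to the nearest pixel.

x = 3127 px, y = 1617 px

7466/2425 > 3/2, so the 3:2 crop keeps the full height 2425 and trims width to 2425 × 3/2 = 3637.50 px.
Left offset = (7466 − 3637.50)/2 = 1914.25 px; top offset = 0.
Lower-left is one-third across and two-thirds down within the crop:
x = 1914.25 + 1 × 3637.50/3 ≈ 3127; y = 0.00 + 2 × 2425.00/3 ≈ 1617.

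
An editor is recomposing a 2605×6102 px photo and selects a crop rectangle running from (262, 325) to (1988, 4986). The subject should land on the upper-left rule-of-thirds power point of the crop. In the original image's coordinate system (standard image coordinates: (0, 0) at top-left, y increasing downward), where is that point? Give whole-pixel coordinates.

x = 837 px, y = 1879 px

Crop width = 1988 − 262 = 1726 px; one third is 575.33 px.
Crop height = 4986 − 325 = 4661 px; one third is 1553.67 px.
The upper-left point is one-third across and one-third down within the crop:
x = 262 + 1 × 575.33 ≈ 837; y = 325 + 1 × 1553.67 ≈ 1879.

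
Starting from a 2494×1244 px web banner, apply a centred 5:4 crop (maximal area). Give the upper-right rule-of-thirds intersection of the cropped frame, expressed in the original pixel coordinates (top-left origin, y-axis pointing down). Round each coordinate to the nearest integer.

2494/1244 > 5/4, so the 5:4 crop keeps the full height 1244 and trims width to 1244 × 5/4 = 1555.00 px.
Left offset = (2494 − 1555.00)/2 = 469.50 px; top offset = 0.
Upper-right is two-thirds across and one-third down within the crop:
x = 469.50 + 2 × 1555.00/3 ≈ 1506; y = 0.00 + 1 × 1244.00/3 ≈ 415.

x = 1506 px, y = 415 px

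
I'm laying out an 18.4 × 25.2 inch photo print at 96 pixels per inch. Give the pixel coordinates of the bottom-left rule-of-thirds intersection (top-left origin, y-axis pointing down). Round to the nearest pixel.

In pixels the canvas is 18.4 × 96 = 1766.4 wide and 25.2 × 96 = 2419.2 tall.
The bottom-left point is one-third across and two-thirds down:
x = 1 × 1766.4/3 ≈ 589; y = 2 × 2419.2/3 ≈ 1613.

x = 589 px, y = 1613 px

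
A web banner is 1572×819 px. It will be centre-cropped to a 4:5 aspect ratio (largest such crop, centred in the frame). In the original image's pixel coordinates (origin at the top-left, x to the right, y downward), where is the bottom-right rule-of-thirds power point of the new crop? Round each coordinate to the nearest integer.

x = 895 px, y = 546 px

1572/819 > 4/5, so the 4:5 crop keeps the full height 819 and trims width to 819 × 4/5 = 655.20 px.
Left offset = (1572 − 655.20)/2 = 458.40 px; top offset = 0.
Bottom-right is two-thirds across and two-thirds down within the crop:
x = 458.40 + 2 × 655.20/3 ≈ 895; y = 0.00 + 2 × 819.00/3 ≈ 546.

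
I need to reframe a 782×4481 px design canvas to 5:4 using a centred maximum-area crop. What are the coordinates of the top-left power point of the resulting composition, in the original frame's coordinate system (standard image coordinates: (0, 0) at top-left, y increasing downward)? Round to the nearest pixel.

(261, 2136)

782/4481 < 5/4, so the 5:4 crop keeps the full width 782 and trims height to 782 × 4/5 = 625.60 px.
Top offset = (4481 − 625.60)/2 = 1927.70 px; left offset = 0.
Top-left is one-third across and one-third down within the crop:
x = 0.00 + 1 × 782.00/3 ≈ 261; y = 1927.70 + 1 × 625.60/3 ≈ 2136.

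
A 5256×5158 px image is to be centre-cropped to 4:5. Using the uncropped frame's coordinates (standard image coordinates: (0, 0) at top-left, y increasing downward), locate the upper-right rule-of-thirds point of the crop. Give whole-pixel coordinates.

x = 3316 px, y = 1719 px

5256/5158 > 4/5, so the 4:5 crop keeps the full height 5158 and trims width to 5158 × 4/5 = 4126.40 px.
Left offset = (5256 − 4126.40)/2 = 564.80 px; top offset = 0.
Upper-right is two-thirds across and one-third down within the crop:
x = 564.80 + 2 × 4126.40/3 ≈ 3316; y = 0.00 + 1 × 5158.00/3 ≈ 1719.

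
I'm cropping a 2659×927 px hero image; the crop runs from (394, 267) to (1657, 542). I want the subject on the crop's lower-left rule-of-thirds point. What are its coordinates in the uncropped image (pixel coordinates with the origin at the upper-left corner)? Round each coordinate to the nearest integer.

Crop width = 1657 − 394 = 1263 px; one third is 421.00 px.
Crop height = 542 − 267 = 275 px; one third is 91.67 px.
The lower-left point is one-third across and two-thirds down within the crop:
x = 394 + 1 × 421.00 ≈ 815; y = 267 + 2 × 91.67 ≈ 450.

x = 815 px, y = 450 px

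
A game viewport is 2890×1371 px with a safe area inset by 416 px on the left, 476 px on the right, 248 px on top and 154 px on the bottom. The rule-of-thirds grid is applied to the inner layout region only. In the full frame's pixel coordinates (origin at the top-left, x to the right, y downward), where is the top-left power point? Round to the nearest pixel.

x = 1082 px, y = 571 px

Content width = 2890 − 416 − 476 = 1998 px; content height = 1371 − 248 − 154 = 969 px.
Top-left is one-third across and one-third down within the inner layout region.
x = 416 + 1 × 1998/3 = 416 + 666.00 ≈ 1082
y = 248 + 1 × 969/3 = 248 + 323.00 ≈ 571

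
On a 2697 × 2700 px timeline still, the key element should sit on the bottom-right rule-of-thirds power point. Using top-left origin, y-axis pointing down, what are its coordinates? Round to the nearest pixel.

The bottom-right point sits two-thirds of the way across and two-thirds of the way down.
x = 2 × 2697/3 ≈ 1798; y = 2 × 2700/3 ≈ 1800.

x = 1798 px, y = 1800 px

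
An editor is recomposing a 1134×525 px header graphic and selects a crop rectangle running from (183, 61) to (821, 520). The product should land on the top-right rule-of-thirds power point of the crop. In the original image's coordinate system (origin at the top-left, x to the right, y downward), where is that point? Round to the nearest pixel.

x = 608 px, y = 214 px

Crop width = 821 − 183 = 638 px; one third is 212.67 px.
Crop height = 520 − 61 = 459 px; one third is 153.00 px.
The top-right point is two-thirds across and one-third down within the crop:
x = 183 + 2 × 212.67 ≈ 608; y = 61 + 1 × 153.00 ≈ 214.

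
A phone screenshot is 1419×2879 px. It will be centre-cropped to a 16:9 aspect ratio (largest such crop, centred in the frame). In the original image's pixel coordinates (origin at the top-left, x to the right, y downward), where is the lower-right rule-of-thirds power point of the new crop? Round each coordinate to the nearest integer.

(946, 1573)

1419/2879 < 16/9, so the 16:9 crop keeps the full width 1419 and trims height to 1419 × 9/16 = 798.19 px.
Top offset = (2879 − 798.19)/2 = 1040.41 px; left offset = 0.
Lower-right is two-thirds across and two-thirds down within the crop:
x = 0.00 + 2 × 1419.00/3 ≈ 946; y = 1040.41 + 2 × 798.19/3 ≈ 1573.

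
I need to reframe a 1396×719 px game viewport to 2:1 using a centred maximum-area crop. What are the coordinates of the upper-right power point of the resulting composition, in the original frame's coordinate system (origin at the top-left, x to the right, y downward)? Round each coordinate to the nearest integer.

x = 931 px, y = 243 px

1396/719 < 2/1, so the 2:1 crop keeps the full width 1396 and trims height to 1396 × 1/2 = 698.00 px.
Top offset = (719 − 698.00)/2 = 10.50 px; left offset = 0.
Upper-right is two-thirds across and one-third down within the crop:
x = 0.00 + 2 × 1396.00/3 ≈ 931; y = 10.50 + 1 × 698.00/3 ≈ 243.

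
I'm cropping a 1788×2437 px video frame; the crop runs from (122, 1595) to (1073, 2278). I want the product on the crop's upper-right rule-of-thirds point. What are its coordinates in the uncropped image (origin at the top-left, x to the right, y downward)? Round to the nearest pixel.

Crop width = 1073 − 122 = 951 px; one third is 317.00 px.
Crop height = 2278 − 1595 = 683 px; one third is 227.67 px.
The upper-right point is two-thirds across and one-third down within the crop:
x = 122 + 2 × 317.00 ≈ 756; y = 1595 + 1 × 227.67 ≈ 1823.

x = 756 px, y = 1823 px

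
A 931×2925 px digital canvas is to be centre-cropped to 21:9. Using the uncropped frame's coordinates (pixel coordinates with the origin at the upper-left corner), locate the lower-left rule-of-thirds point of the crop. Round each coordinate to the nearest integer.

(310, 1529)

931/2925 < 21/9, so the 21:9 crop keeps the full width 931 and trims height to 931 × 9/21 = 399.00 px.
Top offset = (2925 − 399.00)/2 = 1263.00 px; left offset = 0.
Lower-left is one-third across and two-thirds down within the crop:
x = 0.00 + 1 × 931.00/3 ≈ 310; y = 1263.00 + 2 × 399.00/3 ≈ 1529.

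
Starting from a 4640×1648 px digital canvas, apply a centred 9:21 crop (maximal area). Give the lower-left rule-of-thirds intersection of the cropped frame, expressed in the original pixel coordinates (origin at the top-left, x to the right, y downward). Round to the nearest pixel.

x = 2202 px, y = 1099 px

4640/1648 > 9/21, so the 9:21 crop keeps the full height 1648 and trims width to 1648 × 9/21 = 706.29 px.
Left offset = (4640 − 706.29)/2 = 1966.86 px; top offset = 0.
Lower-left is one-third across and two-thirds down within the crop:
x = 1966.86 + 1 × 706.29/3 ≈ 2202; y = 0.00 + 2 × 1648.00/3 ≈ 1099.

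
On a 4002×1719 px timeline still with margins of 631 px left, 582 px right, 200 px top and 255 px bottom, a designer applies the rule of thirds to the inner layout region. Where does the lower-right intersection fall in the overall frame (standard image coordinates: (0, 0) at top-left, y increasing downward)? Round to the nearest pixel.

x = 2490 px, y = 1043 px

Content width = 4002 − 631 − 582 = 2789 px; content height = 1719 − 200 − 255 = 1264 px.
Lower-right is two-thirds across and two-thirds down within the inner layout region.
x = 631 + 2 × 2789/3 = 631 + 1859.33 ≈ 2490
y = 200 + 2 × 1264/3 = 200 + 842.67 ≈ 1043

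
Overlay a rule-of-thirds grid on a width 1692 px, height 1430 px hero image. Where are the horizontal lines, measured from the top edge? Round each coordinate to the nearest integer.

477 px and 953 px

1430 / 3 = 476.67, so the horizontal lines sit at one and two thirds of 1430.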